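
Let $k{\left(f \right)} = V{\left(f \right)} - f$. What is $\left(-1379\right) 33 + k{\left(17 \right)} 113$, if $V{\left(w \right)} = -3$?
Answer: $-47767$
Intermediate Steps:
$k{\left(f \right)} = -3 - f$
$\left(-1379\right) 33 + k{\left(17 \right)} 113 = \left(-1379\right) 33 + \left(-3 - 17\right) 113 = -45507 + \left(-3 - 17\right) 113 = -45507 - 2260 = -47767$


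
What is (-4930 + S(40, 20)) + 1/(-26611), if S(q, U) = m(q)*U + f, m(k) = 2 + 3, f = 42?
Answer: -127413469/26611 ≈ -4788.0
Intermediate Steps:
m(k) = 5
S(q, U) = 42 + 5*U (S(q, U) = 5*U + 42 = 42 + 5*U)
(-4930 + S(40, 20)) + 1/(-26611) = (-4930 + (42 + 5*20)) + 1/(-26611) = (-4930 + (42 + 100)) - 1/26611 = (-4930 + 142) - 1/26611 = -4788 - 1/26611 = -127413469/26611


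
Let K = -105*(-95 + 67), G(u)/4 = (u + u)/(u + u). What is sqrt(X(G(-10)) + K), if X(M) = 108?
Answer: 2*sqrt(762) ≈ 55.209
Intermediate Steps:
G(u) = 4 (G(u) = 4*((u + u)/(u + u)) = 4*((2*u)/((2*u))) = 4*((2*u)*(1/(2*u))) = 4*1 = 4)
K = 2940 (K = -105*(-28) = 2940)
sqrt(X(G(-10)) + K) = sqrt(108 + 2940) = sqrt(3048) = 2*sqrt(762)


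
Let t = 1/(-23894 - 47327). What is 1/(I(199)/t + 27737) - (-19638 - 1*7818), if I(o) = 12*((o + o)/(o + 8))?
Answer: 3060519743355/111469979 ≈ 27456.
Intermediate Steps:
t = -1/71221 (t = 1/(-71221) = -1/71221 ≈ -1.4041e-5)
I(o) = 24*o/(8 + o) (I(o) = 12*((2*o)/(8 + o)) = 12*(2*o/(8 + o)) = 24*o/(8 + o))
1/(I(199)/t + 27737) - (-19638 - 1*7818) = 1/((24*199/(8 + 199))/(-1/71221) + 27737) - (-19638 - 1*7818) = 1/((24*199/207)*(-71221) + 27737) - (-19638 - 7818) = 1/((24*199*(1/207))*(-71221) + 27737) - 1*(-27456) = 1/((1592/69)*(-71221) + 27737) + 27456 = 1/(-113383832/69 + 27737) + 27456 = 1/(-111469979/69) + 27456 = -69/111469979 + 27456 = 3060519743355/111469979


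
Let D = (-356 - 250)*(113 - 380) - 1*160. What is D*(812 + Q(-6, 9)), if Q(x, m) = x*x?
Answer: 137072416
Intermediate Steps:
Q(x, m) = x²
D = 161642 (D = -606*(-267) - 160 = 161802 - 160 = 161642)
D*(812 + Q(-6, 9)) = 161642*(812 + (-6)²) = 161642*(812 + 36) = 161642*848 = 137072416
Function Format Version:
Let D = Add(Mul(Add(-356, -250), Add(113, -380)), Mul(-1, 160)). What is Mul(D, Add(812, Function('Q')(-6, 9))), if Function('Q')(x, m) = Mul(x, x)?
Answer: 137072416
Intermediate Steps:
Function('Q')(x, m) = Pow(x, 2)
D = 161642 (D = Add(Mul(-606, -267), -160) = Add(161802, -160) = 161642)
Mul(D, Add(812, Function('Q')(-6, 9))) = Mul(161642, Add(812, Pow(-6, 2))) = Mul(161642, Add(812, 36)) = Mul(161642, 848) = 137072416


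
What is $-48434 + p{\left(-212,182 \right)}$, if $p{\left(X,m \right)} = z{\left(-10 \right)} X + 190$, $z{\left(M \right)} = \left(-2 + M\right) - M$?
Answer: $-47820$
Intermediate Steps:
$z{\left(M \right)} = -2$
$p{\left(X,m \right)} = 190 - 2 X$ ($p{\left(X,m \right)} = - 2 X + 190 = 190 - 2 X$)
$-48434 + p{\left(-212,182 \right)} = -48434 + \left(190 - -424\right) = -48434 + \left(190 + 424\right) = -48434 + 614 = -47820$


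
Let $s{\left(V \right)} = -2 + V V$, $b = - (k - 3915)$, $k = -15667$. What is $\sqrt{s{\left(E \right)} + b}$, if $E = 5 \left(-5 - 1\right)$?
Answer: $64 \sqrt{5} \approx 143.11$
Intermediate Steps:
$E = -30$ ($E = 5 \left(-6\right) = -30$)
$b = 19582$ ($b = - (-15667 - 3915) = \left(-1\right) \left(-19582\right) = 19582$)
$s{\left(V \right)} = -2 + V^{2}$
$\sqrt{s{\left(E \right)} + b} = \sqrt{\left(-2 + \left(-30\right)^{2}\right) + 19582} = \sqrt{\left(-2 + 900\right) + 19582} = \sqrt{898 + 19582} = \sqrt{20480} = 64 \sqrt{5}$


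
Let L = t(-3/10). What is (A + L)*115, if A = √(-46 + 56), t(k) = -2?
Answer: -230 + 115*√10 ≈ 133.66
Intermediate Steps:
L = -2
A = √10 ≈ 3.1623
(A + L)*115 = (√10 - 2)*115 = (-2 + √10)*115 = -230 + 115*√10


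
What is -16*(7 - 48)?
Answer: 656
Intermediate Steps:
-16*(7 - 48) = -16*(-41) = 656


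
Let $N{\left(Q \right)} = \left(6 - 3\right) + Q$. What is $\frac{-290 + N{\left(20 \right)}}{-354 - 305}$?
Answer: $\frac{267}{659} \approx 0.40516$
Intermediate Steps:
$N{\left(Q \right)} = 3 + Q$
$\frac{-290 + N{\left(20 \right)}}{-354 - 305} = \frac{-290 + \left(3 + 20\right)}{-354 - 305} = \frac{-290 + 23}{-659} = \left(-267\right) \left(- \frac{1}{659}\right) = \frac{267}{659}$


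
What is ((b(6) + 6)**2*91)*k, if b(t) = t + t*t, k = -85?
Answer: -17821440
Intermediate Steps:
b(t) = t + t**2
((b(6) + 6)**2*91)*k = ((6*(1 + 6) + 6)**2*91)*(-85) = ((6*7 + 6)**2*91)*(-85) = ((42 + 6)**2*91)*(-85) = (48**2*91)*(-85) = (2304*91)*(-85) = 209664*(-85) = -17821440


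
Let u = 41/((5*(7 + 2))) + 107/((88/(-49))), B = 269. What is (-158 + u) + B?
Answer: 207233/3960 ≈ 52.332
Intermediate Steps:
u = -232327/3960 (u = 41/((5*9)) + 107/((88*(-1/49))) = 41/45 + 107/(-88/49) = 41*(1/45) + 107*(-49/88) = 41/45 - 5243/88 = -232327/3960 ≈ -58.668)
(-158 + u) + B = (-158 - 232327/3960) + 269 = -858007/3960 + 269 = 207233/3960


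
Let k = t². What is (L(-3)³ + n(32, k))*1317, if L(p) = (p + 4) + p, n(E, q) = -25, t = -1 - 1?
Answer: -43461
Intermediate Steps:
t = -2
k = 4 (k = (-2)² = 4)
L(p) = 4 + 2*p (L(p) = (4 + p) + p = 4 + 2*p)
(L(-3)³ + n(32, k))*1317 = ((4 + 2*(-3))³ - 25)*1317 = ((4 - 6)³ - 25)*1317 = ((-2)³ - 25)*1317 = (-8 - 25)*1317 = -33*1317 = -43461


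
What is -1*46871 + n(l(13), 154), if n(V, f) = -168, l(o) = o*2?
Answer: -47039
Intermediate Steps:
l(o) = 2*o
-1*46871 + n(l(13), 154) = -1*46871 - 168 = -46871 - 168 = -47039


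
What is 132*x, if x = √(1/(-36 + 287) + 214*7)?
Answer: 132*√94375749/251 ≈ 5108.9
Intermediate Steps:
x = √94375749/251 (x = √(1/251 + 1498) = √(375999/251) = √94375749/251 ≈ 38.704)
132*x = 132*(√94375749/251) = 132*√94375749/251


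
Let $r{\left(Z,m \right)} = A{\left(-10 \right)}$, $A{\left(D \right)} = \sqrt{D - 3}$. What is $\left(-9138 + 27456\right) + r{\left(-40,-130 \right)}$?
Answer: $18318 + i \sqrt{13} \approx 18318.0 + 3.6056 i$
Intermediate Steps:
$A{\left(D \right)} = \sqrt{-3 + D}$
$r{\left(Z,m \right)} = i \sqrt{13}$ ($r{\left(Z,m \right)} = \sqrt{-3 - 10} = \sqrt{-13} = i \sqrt{13}$)
$\left(-9138 + 27456\right) + r{\left(-40,-130 \right)} = \left(-9138 + 27456\right) + i \sqrt{13} = 18318 + i \sqrt{13}$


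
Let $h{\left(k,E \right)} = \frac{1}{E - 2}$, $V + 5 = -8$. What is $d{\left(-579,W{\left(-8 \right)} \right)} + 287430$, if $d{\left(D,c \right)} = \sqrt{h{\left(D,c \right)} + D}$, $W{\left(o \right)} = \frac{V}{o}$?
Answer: $287430 + \frac{i \sqrt{5235}}{3} \approx 2.8743 \cdot 10^{5} + 24.118 i$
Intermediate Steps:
$V = -13$ ($V = -5 - 8 = -13$)
$W{\left(o \right)} = - \frac{13}{o}$
$h{\left(k,E \right)} = \frac{1}{-2 + E}$
$d{\left(D,c \right)} = \sqrt{D + \frac{1}{-2 + c}}$ ($d{\left(D,c \right)} = \sqrt{\frac{1}{-2 + c} + D} = \sqrt{D + \frac{1}{-2 + c}}$)
$d{\left(-579,W{\left(-8 \right)} \right)} + 287430 = \sqrt{\frac{1 - 579 \left(-2 - \frac{13}{-8}\right)}{-2 - \frac{13}{-8}}} + 287430 = \sqrt{\frac{1 - 579 \left(-2 - - \frac{13}{8}\right)}{-2 - - \frac{13}{8}}} + 287430 = \sqrt{\frac{1 - 579 \left(-2 + \frac{13}{8}\right)}{-2 + \frac{13}{8}}} + 287430 = \sqrt{\frac{1 - - \frac{1737}{8}}{- \frac{3}{8}}} + 287430 = \sqrt{- \frac{8 \left(1 + \frac{1737}{8}\right)}{3}} + 287430 = \sqrt{\left(- \frac{8}{3}\right) \frac{1745}{8}} + 287430 = \sqrt{- \frac{1745}{3}} + 287430 = \frac{i \sqrt{5235}}{3} + 287430 = 287430 + \frac{i \sqrt{5235}}{3}$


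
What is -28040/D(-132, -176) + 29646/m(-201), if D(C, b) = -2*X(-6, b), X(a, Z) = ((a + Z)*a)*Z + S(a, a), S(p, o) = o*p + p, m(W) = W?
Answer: -949942112/6437427 ≈ -147.57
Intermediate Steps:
S(p, o) = p + o*p
X(a, Z) = a*(1 + a) + Z*a*(Z + a) (X(a, Z) = ((a + Z)*a)*Z + a*(1 + a) = ((Z + a)*a)*Z + a*(1 + a) = (a*(Z + a))*Z + a*(1 + a) = Z*a*(Z + a) + a*(1 + a) = a*(1 + a) + Z*a*(Z + a))
D(C, b) = -60 - 72*b + 12*b² (D(C, b) = -(-12)*(1 - 6 + b² + b*(-6)) = -(-12)*(1 - 6 + b² - 6*b) = -(-12)*(-5 + b² - 6*b) = -2*(30 - 6*b² + 36*b) = -60 - 72*b + 12*b²)
-28040/D(-132, -176) + 29646/m(-201) = -28040/(-60 - 72*(-176) + 12*(-176)²) + 29646/(-201) = -28040/(-60 + 12672 + 12*30976) + 29646*(-1/201) = -28040/(-60 + 12672 + 371712) - 9882/67 = -28040/384324 - 9882/67 = -28040*1/384324 - 9882/67 = -7010/96081 - 9882/67 = -949942112/6437427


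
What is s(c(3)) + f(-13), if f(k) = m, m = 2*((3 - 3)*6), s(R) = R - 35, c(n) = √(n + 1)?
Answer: -33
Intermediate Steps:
c(n) = √(1 + n)
s(R) = -35 + R
m = 0 (m = 2*(0*6) = 2*0 = 0)
f(k) = 0
s(c(3)) + f(-13) = (-35 + √(1 + 3)) + 0 = (-35 + √4) + 0 = (-35 + 2) + 0 = -33 + 0 = -33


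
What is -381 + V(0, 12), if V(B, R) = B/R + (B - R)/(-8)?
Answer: -759/2 ≈ -379.50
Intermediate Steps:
V(B, R) = -B/8 + R/8 + B/R (V(B, R) = B/R + (B - R)*(-⅛) = B/R + (-B/8 + R/8) = -B/8 + R/8 + B/R)
-381 + V(0, 12) = -381 + (0 - ⅛*12*(0 - 1*12))/12 = -381 + (0 - ⅛*12*(0 - 12))/12 = -381 + (0 - ⅛*12*(-12))/12 = -381 + (0 + 18)/12 = -381 + (1/12)*18 = -381 + 3/2 = -759/2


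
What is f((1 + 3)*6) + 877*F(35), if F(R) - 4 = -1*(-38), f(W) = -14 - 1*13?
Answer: 36807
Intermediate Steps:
f(W) = -27 (f(W) = -14 - 13 = -27)
F(R) = 42 (F(R) = 4 - 1*(-38) = 4 + 38 = 42)
f((1 + 3)*6) + 877*F(35) = -27 + 877*42 = -27 + 36834 = 36807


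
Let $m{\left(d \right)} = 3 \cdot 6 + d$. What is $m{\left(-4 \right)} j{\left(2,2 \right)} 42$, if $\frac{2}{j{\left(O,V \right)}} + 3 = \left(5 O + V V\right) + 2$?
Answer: $\frac{1176}{13} \approx 90.462$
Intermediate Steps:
$j{\left(O,V \right)} = \frac{2}{-1 + V^{2} + 5 O}$ ($j{\left(O,V \right)} = \frac{2}{-3 + \left(\left(5 O + V V\right) + 2\right)} = \frac{2}{-3 + \left(\left(5 O + V^{2}\right) + 2\right)} = \frac{2}{-3 + \left(\left(V^{2} + 5 O\right) + 2\right)} = \frac{2}{-3 + \left(2 + V^{2} + 5 O\right)} = \frac{2}{-1 + V^{2} + 5 O}$)
$m{\left(d \right)} = 18 + d$
$m{\left(-4 \right)} j{\left(2,2 \right)} 42 = \left(18 - 4\right) \frac{2}{-1 + 2^{2} + 5 \cdot 2} \cdot 42 = 14 \frac{2}{-1 + 4 + 10} \cdot 42 = 14 \cdot \frac{2}{13} \cdot 42 = \frac{28}{13} \cdot 42 = \frac{1176}{13}$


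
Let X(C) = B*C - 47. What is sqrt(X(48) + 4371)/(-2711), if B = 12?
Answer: -70/2711 ≈ -0.025821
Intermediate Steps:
X(C) = -47 + 12*C (X(C) = 12*C - 47 = -47 + 12*C)
sqrt(X(48) + 4371)/(-2711) = sqrt((-47 + 12*48) + 4371)/(-2711) = sqrt((-47 + 576) + 4371)*(-1/2711) = sqrt(529 + 4371)*(-1/2711) = sqrt(4900)*(-1/2711) = 70*(-1/2711) = -70/2711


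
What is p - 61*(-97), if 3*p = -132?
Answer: 5873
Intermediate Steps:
p = -44 (p = (⅓)*(-132) = -44)
p - 61*(-97) = -44 - 61*(-97) = -44 + 5917 = 5873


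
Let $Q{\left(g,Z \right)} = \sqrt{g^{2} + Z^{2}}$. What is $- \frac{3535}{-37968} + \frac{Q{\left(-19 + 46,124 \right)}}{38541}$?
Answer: $\frac{505}{5424} + \frac{\sqrt{16105}}{38541} \approx 0.096397$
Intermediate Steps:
$Q{\left(g,Z \right)} = \sqrt{Z^{2} + g^{2}}$
$- \frac{3535}{-37968} + \frac{Q{\left(-19 + 46,124 \right)}}{38541} = - \frac{3535}{-37968} + \frac{\sqrt{124^{2} + \left(-19 + 46\right)^{2}}}{38541} = \left(-3535\right) \left(- \frac{1}{37968}\right) + \sqrt{15376 + 27^{2}} \cdot \frac{1}{38541} = \frac{505}{5424} + \sqrt{15376 + 729} \cdot \frac{1}{38541} = \frac{505}{5424} + \sqrt{16105} \cdot \frac{1}{38541} = \frac{505}{5424} + \frac{\sqrt{16105}}{38541}$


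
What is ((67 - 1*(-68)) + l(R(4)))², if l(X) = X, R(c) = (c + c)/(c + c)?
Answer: 18496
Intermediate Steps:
R(c) = 1 (R(c) = (2*c)/((2*c)) = (2*c)*(1/(2*c)) = 1)
((67 - 1*(-68)) + l(R(4)))² = ((67 - 1*(-68)) + 1)² = ((67 + 68) + 1)² = (135 + 1)² = 136² = 18496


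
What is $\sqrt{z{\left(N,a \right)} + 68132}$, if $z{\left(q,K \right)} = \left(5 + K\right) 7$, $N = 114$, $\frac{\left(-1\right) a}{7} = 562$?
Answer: $\sqrt{40629} \approx 201.57$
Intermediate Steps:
$a = -3934$ ($a = \left(-7\right) 562 = -3934$)
$z{\left(q,K \right)} = 35 + 7 K$
$\sqrt{z{\left(N,a \right)} + 68132} = \sqrt{\left(35 + 7 \left(-3934\right)\right) + 68132} = \sqrt{\left(35 - 27538\right) + 68132} = \sqrt{-27503 + 68132} = \sqrt{40629}$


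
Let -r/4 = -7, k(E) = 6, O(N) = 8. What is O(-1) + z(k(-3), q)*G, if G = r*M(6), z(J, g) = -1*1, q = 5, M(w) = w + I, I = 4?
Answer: -272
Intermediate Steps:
M(w) = 4 + w (M(w) = w + 4 = 4 + w)
r = 28 (r = -4*(-7) = 28)
z(J, g) = -1
G = 280 (G = 28*(4 + 6) = 28*10 = 280)
O(-1) + z(k(-3), q)*G = 8 - 1*280 = 8 - 280 = -272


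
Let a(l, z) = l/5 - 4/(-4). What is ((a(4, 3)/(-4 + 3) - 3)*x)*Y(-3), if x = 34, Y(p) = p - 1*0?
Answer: 2448/5 ≈ 489.60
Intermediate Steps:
a(l, z) = 1 + l/5 (a(l, z) = l*(⅕) - 4*(-¼) = l/5 + 1 = 1 + l/5)
Y(p) = p (Y(p) = p + 0 = p)
((a(4, 3)/(-4 + 3) - 3)*x)*Y(-3) = (((1 + (⅕)*4)/(-4 + 3) - 3)*34)*(-3) = (((1 + ⅘)/(-1) - 3)*34)*(-3) = (((9/5)*(-1) - 3)*34)*(-3) = ((-9/5 - 3)*34)*(-3) = -24/5*34*(-3) = -816/5*(-3) = 2448/5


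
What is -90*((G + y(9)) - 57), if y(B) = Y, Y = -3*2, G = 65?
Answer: -180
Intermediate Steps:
Y = -6
y(B) = -6
-90*((G + y(9)) - 57) = -90*((65 - 6) - 57) = -90*(59 - 57) = -90*2 = -180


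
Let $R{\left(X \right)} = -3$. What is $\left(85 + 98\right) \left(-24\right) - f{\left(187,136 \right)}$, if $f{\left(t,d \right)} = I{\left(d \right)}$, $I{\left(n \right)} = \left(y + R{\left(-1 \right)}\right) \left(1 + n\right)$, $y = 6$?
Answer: $-4803$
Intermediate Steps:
$I{\left(n \right)} = 3 + 3 n$ ($I{\left(n \right)} = \left(6 - 3\right) \left(1 + n\right) = 3 \left(1 + n\right) = 3 + 3 n$)
$f{\left(t,d \right)} = 3 + 3 d$
$\left(85 + 98\right) \left(-24\right) - f{\left(187,136 \right)} = \left(85 + 98\right) \left(-24\right) - \left(3 + 3 \cdot 136\right) = 183 \left(-24\right) - \left(3 + 408\right) = -4392 - 411 = -4803$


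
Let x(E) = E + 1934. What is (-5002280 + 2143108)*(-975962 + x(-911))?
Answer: 2787518290508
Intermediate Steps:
x(E) = 1934 + E
(-5002280 + 2143108)*(-975962 + x(-911)) = (-5002280 + 2143108)*(-975962 + (1934 - 911)) = -2859172*(-975962 + 1023) = -2859172*(-974939) = 2787518290508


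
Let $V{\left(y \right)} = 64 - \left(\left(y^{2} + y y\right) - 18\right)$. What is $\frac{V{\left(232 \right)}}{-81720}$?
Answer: $\frac{53783}{40860} \approx 1.3163$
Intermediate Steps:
$V{\left(y \right)} = 82 - 2 y^{2}$ ($V{\left(y \right)} = 64 - \left(\left(y^{2} + y^{2}\right) - 18\right) = 64 - \left(2 y^{2} - 18\right) = 64 - \left(-18 + 2 y^{2}\right) = 82 - 2 y^{2}$)
$\frac{V{\left(232 \right)}}{-81720} = \frac{82 - 2 \cdot 232^{2}}{-81720} = \left(82 - 107648\right) \left(- \frac{1}{81720}\right) = \left(-107566\right) \left(- \frac{1}{81720}\right) = \frac{53783}{40860}$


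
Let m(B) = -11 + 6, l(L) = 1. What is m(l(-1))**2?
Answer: 25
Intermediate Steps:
m(B) = -5
m(l(-1))**2 = (-5)**2 = 25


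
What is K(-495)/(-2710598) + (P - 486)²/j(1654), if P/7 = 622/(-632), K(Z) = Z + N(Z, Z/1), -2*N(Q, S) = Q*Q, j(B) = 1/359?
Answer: 1073024708289315139/12303157904 ≈ 8.7215e+7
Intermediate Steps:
j(B) = 1/359
N(Q, S) = -Q²/2 (N(Q, S) = -Q*Q/2 = -Q²/2)
K(Z) = Z - Z²/2
P = -2177/316 (P = 7*(622/(-632)) = 7*(622*(-1/632)) = 7*(-311/316) = -2177/316 ≈ -6.8892)
K(-495)/(-2710598) + (P - 486)²/j(1654) = ((½)*(-495)*(2 - 1*(-495)))/(-2710598) + (-2177/316 - 486)²/(1/359) = ((½)*(-495)*(2 + 495))*(-1/2710598) + (-155753/316)²*359 = ((½)*(-495)*497)*(-1/2710598) + (24258997009/99856)*359 = -246015/2*(-1/2710598) + 8708979926231/99856 = 22365/492836 + 8708979926231/99856 = 1073024708289315139/12303157904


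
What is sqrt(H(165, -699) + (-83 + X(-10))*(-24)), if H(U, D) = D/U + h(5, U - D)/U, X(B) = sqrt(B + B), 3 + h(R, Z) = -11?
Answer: sqrt(54114555 - 1306800*I*sqrt(5))/165 ≈ 44.6 - 1.2033*I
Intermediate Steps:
h(R, Z) = -14 (h(R, Z) = -3 - 11 = -14)
X(B) = sqrt(2)*sqrt(B) (X(B) = sqrt(2*B) = sqrt(2)*sqrt(B))
H(U, D) = -14/U + D/U (H(U, D) = D/U - 14/U = -14/U + D/U)
sqrt(H(165, -699) + (-83 + X(-10))*(-24)) = sqrt((-14 - 699)/165 + (-83 + sqrt(2)*sqrt(-10))*(-24)) = sqrt((1/165)*(-713) + (-83 + sqrt(2)*(I*sqrt(10)))*(-24)) = sqrt(-713/165 + (-83 + 2*I*sqrt(5))*(-24)) = sqrt(-713/165 + (1992 - 48*I*sqrt(5))) = sqrt(327967/165 - 48*I*sqrt(5))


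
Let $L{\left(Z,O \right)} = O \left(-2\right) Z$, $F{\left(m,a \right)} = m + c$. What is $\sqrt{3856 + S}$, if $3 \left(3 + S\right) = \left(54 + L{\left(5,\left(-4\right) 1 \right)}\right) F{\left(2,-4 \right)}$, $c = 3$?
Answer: $\frac{\sqrt{36087}}{3} \approx 63.322$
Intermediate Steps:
$F{\left(m,a \right)} = 3 + m$ ($F{\left(m,a \right)} = m + 3 = 3 + m$)
$L{\left(Z,O \right)} = - 2 O Z$
$S = \frac{461}{3}$ ($S = -3 + \frac{\left(54 - 2 \left(\left(-4\right) 1\right) 5\right) \left(3 + 2\right)}{3} = -3 + \frac{\left(54 - \left(-8\right) 5\right) 5}{3} = -3 + \frac{\left(54 + 40\right) 5}{3} = -3 + \frac{94 \cdot 5}{3} = -3 + \frac{1}{3} \cdot 470 = -3 + \frac{470}{3} = \frac{461}{3} \approx 153.67$)
$\sqrt{3856 + S} = \sqrt{3856 + \frac{461}{3}} = \sqrt{\frac{12029}{3}} = \frac{\sqrt{36087}}{3}$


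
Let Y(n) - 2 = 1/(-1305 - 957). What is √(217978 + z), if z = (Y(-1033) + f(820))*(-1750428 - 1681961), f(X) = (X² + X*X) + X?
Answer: 11*I*√195307711230003762/2262 ≈ 2.1491e+6*I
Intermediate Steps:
f(X) = X + 2*X² (f(X) = (X² + X²) + X = 2*X² + X = X + 2*X²)
Y(n) = 4523/2262 (Y(n) = 2 + 1/(-1305 - 957) = 2 + 1/(-2262) = 2 - 1/2262 = 4523/2262)
z = -10447495214034607/2262 (z = (4523/2262 + 820*(1 + 2*820))*(-1750428 - 1681961) = (4523/2262 + 820*(1 + 1640))*(-3432389) = (4523/2262 + 820*1641)*(-3432389) = (4523/2262 + 1345620)*(-3432389) = (3043796963/2262)*(-3432389) = -10447495214034607/2262 ≈ -4.6187e+12)
√(217978 + z) = √(217978 - 10447495214034607/2262) = √(-10447494720968371/2262) = 11*I*√195307711230003762/2262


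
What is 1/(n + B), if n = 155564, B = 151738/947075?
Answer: 947075/147330927038 ≈ 6.4282e-6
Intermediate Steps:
B = 151738/947075 (B = 151738*(1/947075) = 151738/947075 ≈ 0.16022)
1/(n + B) = 1/(155564 + 151738/947075) = 1/(147330927038/947075) = 947075/147330927038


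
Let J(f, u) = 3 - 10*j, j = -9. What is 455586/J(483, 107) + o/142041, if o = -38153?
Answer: 21569447599/4403271 ≈ 4898.5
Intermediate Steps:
J(f, u) = 93 (J(f, u) = 3 - 10*(-9) = 3 + 90 = 93)
455586/J(483, 107) + o/142041 = 455586/93 - 38153/142041 = 455586*(1/93) - 38153*1/142041 = 151862/31 - 38153/142041 = 21569447599/4403271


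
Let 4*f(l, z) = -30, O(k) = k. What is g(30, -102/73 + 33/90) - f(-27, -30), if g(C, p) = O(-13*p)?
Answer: 22883/1095 ≈ 20.898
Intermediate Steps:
g(C, p) = -13*p
f(l, z) = -15/2 (f(l, z) = (¼)*(-30) = -15/2)
g(30, -102/73 + 33/90) - f(-27, -30) = -13*(-102/73 + 33/90) - 1*(-15/2) = -13*(-102*1/73 + 33*(1/90)) + 15/2 = -13*(-102/73 + 11/30) + 15/2 = -13*(-2257/2190) + 15/2 = 29341/2190 + 15/2 = 22883/1095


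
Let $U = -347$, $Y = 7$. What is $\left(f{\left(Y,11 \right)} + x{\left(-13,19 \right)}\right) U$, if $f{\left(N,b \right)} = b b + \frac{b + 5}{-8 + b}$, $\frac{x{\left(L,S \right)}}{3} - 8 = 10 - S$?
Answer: $- \frac{128390}{3} \approx -42797.0$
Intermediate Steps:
$x{\left(L,S \right)} = 54 - 3 S$ ($x{\left(L,S \right)} = 24 + 3 \left(10 - S\right) = 24 - \left(-30 + 3 S\right) = 54 - 3 S$)
$f{\left(N,b \right)} = b^{2} + \frac{5 + b}{-8 + b}$
$\left(f{\left(Y,11 \right)} + x{\left(-13,19 \right)}\right) U = \left(\frac{5 + 11 + 11^{3} - 8 \cdot 11^{2}}{-8 + 11} + \left(54 - 57\right)\right) \left(-347\right) = \left(\frac{5 + 11 + 1331 - 968}{3} + \left(54 - 57\right)\right) \left(-347\right) = \left(\frac{5 + 11 + 1331 - 968}{3} - 3\right) \left(-347\right) = \left(\frac{1}{3} \cdot 379 - 3\right) \left(-347\right) = \left(\frac{379}{3} - 3\right) \left(-347\right) = \frac{370}{3} \left(-347\right) = - \frac{128390}{3}$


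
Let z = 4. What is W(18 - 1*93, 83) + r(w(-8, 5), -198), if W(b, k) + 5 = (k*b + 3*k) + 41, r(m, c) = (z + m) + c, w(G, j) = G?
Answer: -6142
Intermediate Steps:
r(m, c) = 4 + c + m (r(m, c) = (4 + m) + c = 4 + c + m)
W(b, k) = 36 + 3*k + b*k (W(b, k) = -5 + ((k*b + 3*k) + 41) = -5 + ((b*k + 3*k) + 41) = -5 + ((3*k + b*k) + 41) = -5 + (41 + 3*k + b*k) = 36 + 3*k + b*k)
W(18 - 1*93, 83) + r(w(-8, 5), -198) = (36 + 3*83 + (18 - 1*93)*83) + (4 - 198 - 8) = (36 + 249 + (18 - 93)*83) - 202 = (36 + 249 - 75*83) - 202 = (36 + 249 - 6225) - 202 = -5940 - 202 = -6142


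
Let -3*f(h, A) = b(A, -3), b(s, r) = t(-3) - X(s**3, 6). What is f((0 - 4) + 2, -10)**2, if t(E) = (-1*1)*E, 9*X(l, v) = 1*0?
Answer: 1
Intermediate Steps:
X(l, v) = 0 (X(l, v) = (1*0)/9 = (1/9)*0 = 0)
t(E) = -E
b(s, r) = 3 (b(s, r) = -1*(-3) - 1*0 = 3 + 0 = 3)
f(h, A) = -1 (f(h, A) = -1/3*3 = -1)
f((0 - 4) + 2, -10)**2 = (-1)**2 = 1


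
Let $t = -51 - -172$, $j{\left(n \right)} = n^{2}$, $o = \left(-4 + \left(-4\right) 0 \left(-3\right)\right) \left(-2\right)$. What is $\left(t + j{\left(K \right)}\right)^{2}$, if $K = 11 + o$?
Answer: $232324$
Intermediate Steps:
$o = 8$ ($o = \left(-4 + 0 \left(-3\right)\right) \left(-2\right) = \left(-4 + 0\right) \left(-2\right) = \left(-4\right) \left(-2\right) = 8$)
$K = 19$ ($K = 11 + 8 = 19$)
$t = 121$ ($t = -51 + 172 = 121$)
$\left(t + j{\left(K \right)}\right)^{2} = \left(121 + 19^{2}\right)^{2} = \left(121 + 361\right)^{2} = 482^{2} = 232324$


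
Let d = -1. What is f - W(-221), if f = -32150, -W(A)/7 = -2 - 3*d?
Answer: -32143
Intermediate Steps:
W(A) = -7 (W(A) = -7*(-2 - 3*(-1)) = -7*(-2 + 3) = -7*1 = -7)
f - W(-221) = -32150 - 1*(-7) = -32150 + 7 = -32143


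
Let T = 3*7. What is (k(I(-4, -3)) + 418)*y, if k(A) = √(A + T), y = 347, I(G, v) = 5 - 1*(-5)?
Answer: 145046 + 347*√31 ≈ 1.4698e+5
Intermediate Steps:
I(G, v) = 10 (I(G, v) = 5 + 5 = 10)
T = 21
k(A) = √(21 + A) (k(A) = √(A + 21) = √(21 + A))
(k(I(-4, -3)) + 418)*y = (√(21 + 10) + 418)*347 = (√31 + 418)*347 = (418 + √31)*347 = 145046 + 347*√31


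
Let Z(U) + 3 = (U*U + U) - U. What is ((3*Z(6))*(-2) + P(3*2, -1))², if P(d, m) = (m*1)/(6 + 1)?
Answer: 1923769/49 ≈ 39261.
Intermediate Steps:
P(d, m) = m/7
Z(U) = -3 + U² (Z(U) = -3 + ((U*U + U) - U) = -3 + ((U² + U) - U) = -3 + ((U + U²) - U) = -3 + U²)
((3*Z(6))*(-2) + P(3*2, -1))² = ((3*(-3 + 6²))*(-2) + (⅐)*(-1))² = ((3*(-3 + 36))*(-2) - ⅐)² = ((3*33)*(-2) - ⅐)² = (99*(-2) - ⅐)² = (-198 - ⅐)² = (-1387/7)² = 1923769/49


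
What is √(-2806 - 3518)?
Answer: 2*I*√1581 ≈ 79.524*I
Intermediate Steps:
√(-2806 - 3518) = √(-6324) = 2*I*√1581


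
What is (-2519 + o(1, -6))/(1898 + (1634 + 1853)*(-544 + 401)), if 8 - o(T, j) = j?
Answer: 835/165581 ≈ 0.0050429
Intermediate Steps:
o(T, j) = 8 - j
(-2519 + o(1, -6))/(1898 + (1634 + 1853)*(-544 + 401)) = (-2519 + (8 - 1*(-6)))/(1898 + (1634 + 1853)*(-544 + 401)) = (-2519 + (8 + 6))/(1898 + 3487*(-143)) = (-2519 + 14)/(1898 - 498641) = -2505/(-496743) = -2505*(-1/496743) = 835/165581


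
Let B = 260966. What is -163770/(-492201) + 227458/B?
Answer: 25782242813/21407954361 ≈ 1.2043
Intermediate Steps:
-163770/(-492201) + 227458/B = -163770/(-492201) + 227458/260966 = -163770*(-1/492201) + 227458*(1/260966) = 54590/164067 + 113729/130483 = 25782242813/21407954361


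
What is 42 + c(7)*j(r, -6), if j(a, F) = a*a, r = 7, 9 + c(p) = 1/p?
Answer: -392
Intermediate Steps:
c(p) = -9 + 1/p
j(a, F) = a²
42 + c(7)*j(r, -6) = 42 + (-9 + 1/7)*7² = 42 + (-9 + ⅐)*49 = 42 - 62/7*49 = 42 - 434 = -392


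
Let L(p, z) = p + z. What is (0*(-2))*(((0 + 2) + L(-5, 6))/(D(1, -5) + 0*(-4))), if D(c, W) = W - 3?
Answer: 0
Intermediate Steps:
D(c, W) = -3 + W
(0*(-2))*(((0 + 2) + L(-5, 6))/(D(1, -5) + 0*(-4))) = (0*(-2))*(((0 + 2) + (-5 + 6))/((-3 - 5) + 0*(-4))) = 0*((2 + 1)/(-8 + 0)) = 0*(3/(-8)) = 0*(3*(-⅛)) = 0*(-3/8) = 0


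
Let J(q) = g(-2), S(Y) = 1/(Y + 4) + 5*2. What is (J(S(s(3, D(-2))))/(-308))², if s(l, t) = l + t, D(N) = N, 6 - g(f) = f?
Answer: 4/5929 ≈ 0.00067465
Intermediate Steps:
g(f) = 6 - f
S(Y) = 10 + 1/(4 + Y) (S(Y) = 1/(4 + Y) + 10 = 10 + 1/(4 + Y))
J(q) = 8 (J(q) = 6 - 1*(-2) = 6 + 2 = 8)
(J(S(s(3, D(-2))))/(-308))² = (8/(-308))² = (8*(-1/308))² = (-2/77)² = 4/5929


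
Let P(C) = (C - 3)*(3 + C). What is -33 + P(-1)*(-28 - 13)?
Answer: 295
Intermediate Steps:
P(C) = (-3 + C)*(3 + C)
-33 + P(-1)*(-28 - 13) = -33 + (-9 + (-1)²)*(-28 - 13) = -33 + (-9 + 1)*(-41) = -33 - 8*(-41) = -33 + 328 = 295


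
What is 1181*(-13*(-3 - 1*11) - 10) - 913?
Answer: 202219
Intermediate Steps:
1181*(-13*(-3 - 1*11) - 10) - 913 = 1181*(-13*(-3 - 11) - 10) - 913 = 1181*(-13*(-14) - 10) - 913 = 1181*(182 - 10) - 913 = 1181*172 - 913 = 203132 - 913 = 202219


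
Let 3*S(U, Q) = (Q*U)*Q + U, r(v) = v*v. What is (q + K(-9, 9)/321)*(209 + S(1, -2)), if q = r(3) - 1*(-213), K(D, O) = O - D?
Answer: 5005440/107 ≈ 46780.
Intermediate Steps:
r(v) = v²
S(U, Q) = U/3 + U*Q²/3 (S(U, Q) = ((Q*U)*Q + U)/3 = (U*Q² + U)/3 = (U + U*Q²)/3 = U/3 + U*Q²/3)
q = 222 (q = 3² - 1*(-213) = 9 + 213 = 222)
(q + K(-9, 9)/321)*(209 + S(1, -2)) = (222 + (9 - 1*(-9))/321)*(209 + (⅓)*1*(1 + (-2)²)) = (222 + (9 + 9)*(1/321))*(209 + (⅓)*1*(1 + 4)) = (222 + 18*(1/321))*(209 + (⅓)*1*5) = (222 + 6/107)*(209 + 5/3) = (23760/107)*(632/3) = 5005440/107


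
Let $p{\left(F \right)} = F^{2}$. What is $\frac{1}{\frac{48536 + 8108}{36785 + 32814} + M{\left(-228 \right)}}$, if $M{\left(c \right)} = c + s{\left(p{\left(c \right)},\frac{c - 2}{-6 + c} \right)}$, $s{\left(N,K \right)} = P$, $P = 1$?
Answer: $- \frac{69599}{15742329} \approx -0.0044211$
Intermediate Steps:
$s{\left(N,K \right)} = 1$
$M{\left(c \right)} = 1 + c$ ($M{\left(c \right)} = c + 1 = 1 + c$)
$\frac{1}{\frac{48536 + 8108}{36785 + 32814} + M{\left(-228 \right)}} = \frac{1}{\frac{48536 + 8108}{36785 + 32814} + \left(1 - 228\right)} = \frac{1}{\frac{56644}{69599} - 227} = \frac{1}{- \frac{15742329}{69599}} = - \frac{69599}{15742329}$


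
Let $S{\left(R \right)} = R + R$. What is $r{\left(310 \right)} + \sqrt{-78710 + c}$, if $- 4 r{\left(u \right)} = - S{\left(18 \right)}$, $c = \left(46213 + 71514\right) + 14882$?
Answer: $9 + \sqrt{53899} \approx 241.16$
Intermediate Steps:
$S{\left(R \right)} = 2 R$
$c = 132609$ ($c = 117727 + 14882 = 132609$)
$r{\left(u \right)} = 9$ ($r{\left(u \right)} = - \frac{\left(-1\right) 2 \cdot 18}{4} = - \frac{\left(-1\right) 36}{4} = \left(- \frac{1}{4}\right) \left(-36\right) = 9$)
$r{\left(310 \right)} + \sqrt{-78710 + c} = 9 + \sqrt{-78710 + 132609} = 9 + \sqrt{53899}$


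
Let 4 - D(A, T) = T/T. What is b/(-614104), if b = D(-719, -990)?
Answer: -3/614104 ≈ -4.8852e-6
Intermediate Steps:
D(A, T) = 3 (D(A, T) = 4 - T/T = 4 - 1*1 = 4 - 1 = 3)
b = 3
b/(-614104) = 3/(-614104) = 3*(-1/614104) = -3/614104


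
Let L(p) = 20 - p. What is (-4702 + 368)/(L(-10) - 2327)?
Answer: 4334/2297 ≈ 1.8868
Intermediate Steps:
(-4702 + 368)/(L(-10) - 2327) = (-4702 + 368)/((20 - 1*(-10)) - 2327) = -4334/((20 + 10) - 2327) = -4334/(30 - 2327) = -4334/(-2297) = -4334*(-1/2297) = 4334/2297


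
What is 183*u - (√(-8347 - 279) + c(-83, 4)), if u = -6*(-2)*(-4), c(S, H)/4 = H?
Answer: -8800 - I*√8626 ≈ -8800.0 - 92.876*I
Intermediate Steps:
c(S, H) = 4*H
u = -48 (u = -2*(-6)*(-4) = 12*(-4) = -48)
183*u - (√(-8347 - 279) + c(-83, 4)) = 183*(-48) - (√(-8347 - 279) + 4*4) = -8784 - (√(-8626) + 16) = -8784 - (I*√8626 + 16) = -8784 - (16 + I*√8626) = -8784 + (-16 - I*√8626) = -8800 - I*√8626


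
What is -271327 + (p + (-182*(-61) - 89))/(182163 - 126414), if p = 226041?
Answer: -5041990623/18583 ≈ -2.7132e+5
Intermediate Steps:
-271327 + (p + (-182*(-61) - 89))/(182163 - 126414) = -271327 + (226041 + (-182*(-61) - 89))/(182163 - 126414) = -271327 + (226041 + (11102 - 89))/55749 = -271327 + (226041 + 11013)*(1/55749) = -271327 + 237054*(1/55749) = -271327 + 79018/18583 = -5041990623/18583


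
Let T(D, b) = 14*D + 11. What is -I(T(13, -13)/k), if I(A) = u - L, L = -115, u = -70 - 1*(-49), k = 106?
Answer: -94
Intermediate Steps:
T(D, b) = 11 + 14*D
u = -21 (u = -70 + 49 = -21)
I(A) = 94 (I(A) = -21 - 1*(-115) = -21 + 115 = 94)
-I(T(13, -13)/k) = -1*94 = -94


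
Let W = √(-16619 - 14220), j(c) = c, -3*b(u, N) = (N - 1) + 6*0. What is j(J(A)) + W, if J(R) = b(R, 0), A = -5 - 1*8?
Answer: ⅓ + I*√30839 ≈ 0.33333 + 175.61*I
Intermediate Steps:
b(u, N) = ⅓ - N/3 (b(u, N) = -((N - 1) + 6*0)/3 = -((-1 + N) + 0)/3 = -(-1 + N)/3 = ⅓ - N/3)
A = -13 (A = -5 - 8 = -13)
J(R) = ⅓ (J(R) = ⅓ - ⅓*0 = ⅓ + 0 = ⅓)
W = I*√30839 (W = √(-30839) = I*√30839 ≈ 175.61*I)
j(J(A)) + W = ⅓ + I*√30839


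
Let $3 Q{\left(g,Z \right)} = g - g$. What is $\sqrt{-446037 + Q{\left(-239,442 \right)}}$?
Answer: $i \sqrt{446037} \approx 667.86 i$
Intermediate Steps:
$Q{\left(g,Z \right)} = 0$ ($Q{\left(g,Z \right)} = \frac{g - g}{3} = \frac{1}{3} \cdot 0 = 0$)
$\sqrt{-446037 + Q{\left(-239,442 \right)}} = \sqrt{-446037 + 0} = \sqrt{-446037} = i \sqrt{446037}$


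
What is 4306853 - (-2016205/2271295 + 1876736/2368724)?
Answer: 1158558767160771752/269003548879 ≈ 4.3069e+6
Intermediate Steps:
4306853 - (-2016205/2271295 + 1876736/2368724) = 4306853 - (-2016205*1/2271295 + 1876736*(1/2368724)) = 4306853 - (-403241/454259 + 469184/592181) = 4306853 - 1*(-25660603965/269003548879) = 4306853 + 25660603965/269003548879 = 1158558767160771752/269003548879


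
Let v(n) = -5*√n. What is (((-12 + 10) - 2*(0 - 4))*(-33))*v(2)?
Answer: 990*√2 ≈ 1400.1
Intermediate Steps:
(((-12 + 10) - 2*(0 - 4))*(-33))*v(2) = (((-12 + 10) - 2*(0 - 4))*(-33))*(-5*√2) = ((-2 - 2*(-4))*(-33))*(-5*√2) = ((-2 + 8)*(-33))*(-5*√2) = (6*(-33))*(-5*√2) = -(-990)*√2 = 990*√2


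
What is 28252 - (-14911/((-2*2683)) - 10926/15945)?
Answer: 805695524087/28520290 ≈ 28250.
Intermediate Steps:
28252 - (-14911/((-2*2683)) - 10926/15945) = 28252 - (-14911/(-5366) - 10926*1/15945) = 28252 - (-14911*(-1/5366) - 3642/5315) = 28252 - (14911/5366 - 3642/5315) = 28252 - 1*59708993/28520290 = 28252 - 59708993/28520290 = 805695524087/28520290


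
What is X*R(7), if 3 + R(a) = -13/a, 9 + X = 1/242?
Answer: 5287/121 ≈ 43.694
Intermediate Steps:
X = -2177/242 (X = -9 + 1/242 = -2177/242 ≈ -8.9959)
R(a) = -3 - 13/a
X*R(7) = -2177*(-3 - 13/7)/242 = -2177/242*(-34/7) = 5287/121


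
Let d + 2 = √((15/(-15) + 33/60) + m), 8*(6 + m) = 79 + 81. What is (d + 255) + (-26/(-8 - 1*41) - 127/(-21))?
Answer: 38158/147 + √1355/10 ≈ 263.26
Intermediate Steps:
m = 14 (m = -6 + (79 + 81)/8 = -6 + (⅛)*160 = -6 + 20 = 14)
d = -2 + √1355/10 (d = -2 + √((15/(-15) + 33/60) + 14) = -2 + √((15*(-1/15) + 33*(1/60)) + 14) = -2 + √((-1 + 11/20) + 14) = -2 + √(-9/20 + 14) = -2 + √(271/20) = -2 + √1355/10 ≈ 1.6810)
(d + 255) + (-26/(-8 - 1*41) - 127/(-21)) = ((-2 + √1355/10) + 255) + (-26/(-8 - 1*41) - 127/(-21)) = (253 + √1355/10) + (-26/(-8 - 41) - 127*(-1/21)) = (253 + √1355/10) + (-26/(-49) + 127/21) = (253 + √1355/10) + (-26*(-1/49) + 127/21) = (253 + √1355/10) + (26/49 + 127/21) = (253 + √1355/10) + 967/147 = 38158/147 + √1355/10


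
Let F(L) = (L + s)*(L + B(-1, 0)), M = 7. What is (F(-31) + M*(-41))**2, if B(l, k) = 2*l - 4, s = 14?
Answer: 116964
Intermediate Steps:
B(l, k) = -4 + 2*l
F(L) = (-6 + L)*(14 + L) (F(L) = (L + 14)*(L + (-4 + 2*(-1))) = (14 + L)*(L + (-4 - 2)) = (14 + L)*(L - 6) = (14 + L)*(-6 + L) = (-6 + L)*(14 + L))
(F(-31) + M*(-41))**2 = ((-84 + (-31)**2 + 8*(-31)) + 7*(-41))**2 = ((-84 + 961 - 248) - 287)**2 = (629 - 287)**2 = 342**2 = 116964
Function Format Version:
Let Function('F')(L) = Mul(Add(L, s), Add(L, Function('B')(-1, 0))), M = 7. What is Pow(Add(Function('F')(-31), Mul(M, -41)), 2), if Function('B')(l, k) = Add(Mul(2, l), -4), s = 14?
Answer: 116964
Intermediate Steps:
Function('B')(l, k) = Add(-4, Mul(2, l))
Function('F')(L) = Mul(Add(-6, L), Add(14, L)) (Function('F')(L) = Mul(Add(L, 14), Add(L, Add(-4, Mul(2, -1)))) = Mul(Add(14, L), Add(L, Add(-4, -2))) = Mul(Add(14, L), Add(L, -6)) = Mul(Add(14, L), Add(-6, L)) = Mul(Add(-6, L), Add(14, L)))
Pow(Add(Function('F')(-31), Mul(M, -41)), 2) = Pow(Add(Add(-84, Pow(-31, 2), Mul(8, -31)), Mul(7, -41)), 2) = Pow(Add(Add(-84, 961, -248), -287), 2) = Pow(Add(629, -287), 2) = Pow(342, 2) = 116964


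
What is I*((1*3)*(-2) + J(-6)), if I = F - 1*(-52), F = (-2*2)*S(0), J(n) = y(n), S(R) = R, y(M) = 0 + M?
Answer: -624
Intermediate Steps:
y(M) = M
J(n) = n
F = 0 (F = -2*2*0 = -4*0 = 0)
I = 52 (I = 0 - 1*(-52) = 0 + 52 = 52)
I*((1*3)*(-2) + J(-6)) = 52*((1*3)*(-2) - 6) = 52*(3*(-2) - 6) = 52*(-6 - 6) = 52*(-12) = -624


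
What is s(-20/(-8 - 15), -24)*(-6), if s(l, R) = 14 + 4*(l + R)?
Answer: 10836/23 ≈ 471.13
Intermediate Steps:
s(l, R) = 14 + 4*R + 4*l (s(l, R) = 14 + 4*(R + l) = 14 + (4*R + 4*l) = 14 + 4*R + 4*l)
s(-20/(-8 - 15), -24)*(-6) = (14 + 4*(-24) + 4*(-20/(-8 - 15)))*(-6) = (14 - 96 + 4*(-20/(-23)))*(-6) = (14 - 96 + 4*(-20*(-1/23)))*(-6) = (14 - 96 + 4*(20/23))*(-6) = (14 - 96 + 80/23)*(-6) = -1806/23*(-6) = 10836/23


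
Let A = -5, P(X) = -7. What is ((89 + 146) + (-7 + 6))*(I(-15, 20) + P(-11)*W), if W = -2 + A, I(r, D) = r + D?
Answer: 12636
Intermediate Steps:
I(r, D) = D + r
W = -7 (W = -2 - 5 = -7)
((89 + 146) + (-7 + 6))*(I(-15, 20) + P(-11)*W) = ((89 + 146) + (-7 + 6))*((20 - 15) - 7*(-7)) = (235 - 1)*(5 + 49) = 234*54 = 12636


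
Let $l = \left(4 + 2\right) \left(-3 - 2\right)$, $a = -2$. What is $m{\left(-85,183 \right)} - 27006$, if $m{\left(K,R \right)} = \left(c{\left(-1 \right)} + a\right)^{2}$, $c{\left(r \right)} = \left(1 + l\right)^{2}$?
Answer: $676915$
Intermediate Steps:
$l = -30$ ($l = 6 \left(-5\right) = -30$)
$c{\left(r \right)} = 841$ ($c{\left(r \right)} = \left(1 - 30\right)^{2} = \left(-29\right)^{2} = 841$)
$m{\left(K,R \right)} = 703921$ ($m{\left(K,R \right)} = \left(841 - 2\right)^{2} = 839^{2} = 703921$)
$m{\left(-85,183 \right)} - 27006 = 703921 - 27006 = 676915$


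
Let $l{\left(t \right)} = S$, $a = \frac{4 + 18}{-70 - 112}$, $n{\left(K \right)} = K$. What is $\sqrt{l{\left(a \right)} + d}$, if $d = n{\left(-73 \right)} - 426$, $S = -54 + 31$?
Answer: $3 i \sqrt{58} \approx 22.847 i$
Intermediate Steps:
$S = -23$
$a = - \frac{11}{91}$ ($a = \frac{22}{-182} = 22 \left(- \frac{1}{182}\right) = - \frac{11}{91} \approx -0.12088$)
$l{\left(t \right)} = -23$
$d = -499$ ($d = -73 - 426 = -499$)
$\sqrt{l{\left(a \right)} + d} = \sqrt{-23 - 499} = \sqrt{-522} = 3 i \sqrt{58}$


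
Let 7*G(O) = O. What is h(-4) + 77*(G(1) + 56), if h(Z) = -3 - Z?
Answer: 4324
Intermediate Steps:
G(O) = O/7
h(-4) + 77*(G(1) + 56) = (-3 - 1*(-4)) + 77*((⅐)*1 + 56) = (-3 + 4) + 77*(⅐ + 56) = 1 + 77*(393/7) = 1 + 4323 = 4324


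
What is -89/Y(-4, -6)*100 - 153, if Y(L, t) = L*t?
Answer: -3143/6 ≈ -523.83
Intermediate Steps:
-89/Y(-4, -6)*100 - 153 = -89/((-4*(-6)))*100 - 153 = -89/24*100 - 153 = -2225/6 - 153 = -3143/6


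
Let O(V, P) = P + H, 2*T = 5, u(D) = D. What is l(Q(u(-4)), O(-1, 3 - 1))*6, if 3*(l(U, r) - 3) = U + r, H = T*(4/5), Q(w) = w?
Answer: 18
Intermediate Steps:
T = 5/2 (T = (½)*5 = 5/2 ≈ 2.5000)
H = 2 (H = 5*(4/5)/2 = 5*(4*(⅕))/2 = (5/2)*(⅘) = 2)
O(V, P) = 2 + P (O(V, P) = P + 2 = 2 + P)
l(U, r) = 3 + U/3 + r/3 (l(U, r) = 3 + (U + r)/3 = 3 + (U/3 + r/3) = 3 + U/3 + r/3)
l(Q(u(-4)), O(-1, 3 - 1))*6 = (3 + (⅓)*(-4) + (2 + (3 - 1))/3)*6 = (3 - 4/3 + (2 + 2)/3)*6 = (3 - 4/3 + (⅓)*4)*6 = (3 - 4/3 + 4/3)*6 = 3*6 = 18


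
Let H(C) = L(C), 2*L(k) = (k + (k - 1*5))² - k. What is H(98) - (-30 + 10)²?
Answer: 35583/2 ≈ 17792.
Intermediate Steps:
L(k) = (-5 + 2*k)²/2 - k/2 (L(k) = ((k + (k - 1*5))² - k)/2 = ((k + (k - 5))² - k)/2 = ((k + (-5 + k))² - k)/2 = ((-5 + 2*k)² - k)/2 = (-5 + 2*k)²/2 - k/2)
H(C) = (-5 + 2*C)²/2 - C/2
H(98) - (-30 + 10)² = ((-5 + 2*98)²/2 - ½*98) - (-30 + 10)² = ((-5 + 196)²/2 - 49) - 1*(-20)² = ((½)*191² - 49) - 1*400 = ((½)*36481 - 49) - 400 = (36481/2 - 49) - 400 = 36383/2 - 400 = 35583/2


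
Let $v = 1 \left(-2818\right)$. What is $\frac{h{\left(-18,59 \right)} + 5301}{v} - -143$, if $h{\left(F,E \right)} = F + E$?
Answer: $\frac{198816}{1409} \approx 141.1$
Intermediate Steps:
$h{\left(F,E \right)} = E + F$
$v = -2818$
$\frac{h{\left(-18,59 \right)} + 5301}{v} - -143 = \frac{\left(59 - 18\right) + 5301}{-2818} - -143 = \left(41 + 5301\right) \left(- \frac{1}{2818}\right) + 143 = 5342 \left(- \frac{1}{2818}\right) + 143 = - \frac{2671}{1409} + 143 = \frac{198816}{1409}$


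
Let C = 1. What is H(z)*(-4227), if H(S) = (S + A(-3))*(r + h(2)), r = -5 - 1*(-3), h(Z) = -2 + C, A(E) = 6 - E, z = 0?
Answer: 114129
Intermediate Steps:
h(Z) = -1 (h(Z) = -2 + 1 = -1)
r = -2 (r = -5 + 3 = -2)
H(S) = -27 - 3*S (H(S) = (S + (6 - 1*(-3)))*(-2 - 1) = (S + (6 + 3))*(-3) = (S + 9)*(-3) = (9 + S)*(-3) = -27 - 3*S)
H(z)*(-4227) = (-27 - 3*0)*(-4227) = (-27 + 0)*(-4227) = -27*(-4227) = 114129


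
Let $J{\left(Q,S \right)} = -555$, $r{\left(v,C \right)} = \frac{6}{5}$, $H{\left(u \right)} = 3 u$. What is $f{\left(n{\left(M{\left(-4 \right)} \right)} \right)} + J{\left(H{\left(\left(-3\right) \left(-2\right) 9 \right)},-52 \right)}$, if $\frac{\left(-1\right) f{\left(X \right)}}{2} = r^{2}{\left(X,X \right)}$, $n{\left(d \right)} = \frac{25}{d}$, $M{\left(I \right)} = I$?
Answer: $- \frac{13947}{25} \approx -557.88$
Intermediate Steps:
$r{\left(v,C \right)} = \frac{6}{5}$ ($r{\left(v,C \right)} = 6 \cdot \frac{1}{5} = \frac{6}{5}$)
$f{\left(X \right)} = - \frac{72}{25}$ ($f{\left(X \right)} = - 2 \left(\frac{6}{5}\right)^{2} = \left(-2\right) \frac{36}{25} = - \frac{72}{25}$)
$f{\left(n{\left(M{\left(-4 \right)} \right)} \right)} + J{\left(H{\left(\left(-3\right) \left(-2\right) 9 \right)},-52 \right)} = - \frac{72}{25} - 555 = - \frac{13947}{25}$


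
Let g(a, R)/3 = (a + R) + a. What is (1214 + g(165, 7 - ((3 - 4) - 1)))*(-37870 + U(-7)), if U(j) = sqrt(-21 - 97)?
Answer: -84487970 + 2231*I*sqrt(118) ≈ -8.4488e+7 + 24235.0*I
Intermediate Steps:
U(j) = I*sqrt(118) (U(j) = sqrt(-118) = I*sqrt(118))
g(a, R) = 3*R + 6*a (g(a, R) = 3*((a + R) + a) = 3*((R + a) + a) = 3*(R + 2*a) = 3*R + 6*a)
(1214 + g(165, 7 - ((3 - 4) - 1)))*(-37870 + U(-7)) = (1214 + (3*(7 - ((3 - 4) - 1)) + 6*165))*(-37870 + I*sqrt(118)) = (1214 + (3*(7 - (-1 - 1)) + 990))*(-37870 + I*sqrt(118)) = (1214 + (3*(7 - 1*(-2)) + 990))*(-37870 + I*sqrt(118)) = (1214 + (3*(7 + 2) + 990))*(-37870 + I*sqrt(118)) = (1214 + (3*9 + 990))*(-37870 + I*sqrt(118)) = (1214 + (27 + 990))*(-37870 + I*sqrt(118)) = (1214 + 1017)*(-37870 + I*sqrt(118)) = 2231*(-37870 + I*sqrt(118)) = -84487970 + 2231*I*sqrt(118)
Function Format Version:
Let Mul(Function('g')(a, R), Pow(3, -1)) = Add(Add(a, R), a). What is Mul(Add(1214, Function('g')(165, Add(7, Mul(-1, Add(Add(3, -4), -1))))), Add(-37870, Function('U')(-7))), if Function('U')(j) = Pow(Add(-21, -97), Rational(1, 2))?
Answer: Add(-84487970, Mul(2231, I, Pow(118, Rational(1, 2)))) ≈ Add(-8.4488e+7, Mul(24235., I))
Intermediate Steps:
Function('U')(j) = Mul(I, Pow(118, Rational(1, 2))) (Function('U')(j) = Pow(-118, Rational(1, 2)) = Mul(I, Pow(118, Rational(1, 2))))
Function('g')(a, R) = Add(Mul(3, R), Mul(6, a)) (Function('g')(a, R) = Mul(3, Add(Add(a, R), a)) = Mul(3, Add(Add(R, a), a)) = Mul(3, Add(R, Mul(2, a))) = Add(Mul(3, R), Mul(6, a)))
Mul(Add(1214, Function('g')(165, Add(7, Mul(-1, Add(Add(3, -4), -1))))), Add(-37870, Function('U')(-7))) = Mul(Add(1214, Add(Mul(3, Add(7, Mul(-1, Add(Add(3, -4), -1)))), Mul(6, 165))), Add(-37870, Mul(I, Pow(118, Rational(1, 2))))) = Mul(Add(1214, Add(Mul(3, Add(7, Mul(-1, Add(-1, -1)))), 990)), Add(-37870, Mul(I, Pow(118, Rational(1, 2))))) = Mul(Add(1214, Add(Mul(3, Add(7, Mul(-1, -2))), 990)), Add(-37870, Mul(I, Pow(118, Rational(1, 2))))) = Mul(Add(1214, Add(Mul(3, Add(7, 2)), 990)), Add(-37870, Mul(I, Pow(118, Rational(1, 2))))) = Mul(Add(1214, Add(Mul(3, 9), 990)), Add(-37870, Mul(I, Pow(118, Rational(1, 2))))) = Mul(Add(1214, Add(27, 990)), Add(-37870, Mul(I, Pow(118, Rational(1, 2))))) = Mul(Add(1214, 1017), Add(-37870, Mul(I, Pow(118, Rational(1, 2))))) = Mul(2231, Add(-37870, Mul(I, Pow(118, Rational(1, 2))))) = Add(-84487970, Mul(2231, I, Pow(118, Rational(1, 2))))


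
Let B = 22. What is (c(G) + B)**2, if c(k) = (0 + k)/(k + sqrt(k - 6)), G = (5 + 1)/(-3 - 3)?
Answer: (-2859*I + 1012*sqrt(7))/(2*(sqrt(7) - 3*I)) ≈ 489.41 + 14.634*I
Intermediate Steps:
G = -1 (G = 6/(-6) = 6*(-1/6) = -1)
c(k) = k/(k + sqrt(-6 + k))
(c(G) + B)**2 = (-1/(-1 + sqrt(-6 - 1)) + 22)**2 = (-1/(-1 + sqrt(-7)) + 22)**2 = (-1/(-1 + I*sqrt(7)) + 22)**2 = (22 - 1/(-1 + I*sqrt(7)))**2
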